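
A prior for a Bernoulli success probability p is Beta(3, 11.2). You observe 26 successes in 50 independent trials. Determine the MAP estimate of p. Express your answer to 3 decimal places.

p̂_MAP = 0.450

Prior: Beta(3, 11.2).
Data: 26 successes in 50 trials. The binomial likelihood contributes p^26(1−p)^24, so the posterior is Beta(3+26, 11.2+24) = Beta(29, 35.2).
For Beta(a, b) with a, b > 1 the mode is (a−1)/(a+b−2) = 28/62.2 ≈ 0.450.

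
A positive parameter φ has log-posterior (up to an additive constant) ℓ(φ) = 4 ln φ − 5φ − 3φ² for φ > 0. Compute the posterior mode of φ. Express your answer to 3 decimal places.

φ̂_MAP = 0.500

ℓ'(φ) = 4/φ − 5 − 6φ. Setting this to zero and multiplying by φ: 6φ² + 5φ − 4 = 0.
φ = (−5 + √(5² + 4·6·4)) / (2·6) = (−5 + √121) / 12 = (−5 + 11)/12 = 1/2.
ℓ''(φ) = −4/φ² − 6 < 0, confirming a maximum.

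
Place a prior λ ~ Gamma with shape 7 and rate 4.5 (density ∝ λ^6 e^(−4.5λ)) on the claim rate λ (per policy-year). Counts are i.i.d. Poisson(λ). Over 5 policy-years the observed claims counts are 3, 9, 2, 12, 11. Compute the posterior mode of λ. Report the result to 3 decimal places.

λ̂_MAP = 4.526

Σxᵢ = 3+9+2+12+11 = 37, with n = 5.
Posterior ∝ λ^6e^(−4.5λ) · λ^37e^(−5λ) = λ^43e^(−9.5λ), i.e. Gamma(shape=44, rate=9.5).
The mode of a Gamma(a, b) with a ≥ 1 (shape–rate) is (a−1)/b = 43/9.5 ≈ 4.526.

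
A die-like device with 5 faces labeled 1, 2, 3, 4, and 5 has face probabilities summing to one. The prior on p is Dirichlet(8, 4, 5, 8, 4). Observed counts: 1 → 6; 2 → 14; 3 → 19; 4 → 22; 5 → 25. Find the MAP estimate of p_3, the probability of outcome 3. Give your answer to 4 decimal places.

MAP estimate: 0.2091

The posterior is Dirichlet(αᵢ + nᵢ) = Dirichlet(14, 18, 24, 30, 29).
For a Dirichlet(a₁,…,a_K) with all aᵢ > 1, the mode has j-th component (aⱼ − 1)/(Σaᵢ − K).
Here Σaᵢ = 115 and K = 5, so p_3 = (24 − 1)/(115 − 5) = 23/110 ≈ 0.2091.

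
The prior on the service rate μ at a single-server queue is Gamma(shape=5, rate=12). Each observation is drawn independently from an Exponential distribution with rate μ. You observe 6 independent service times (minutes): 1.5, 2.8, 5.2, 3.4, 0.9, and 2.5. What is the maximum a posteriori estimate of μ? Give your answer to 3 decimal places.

μ̂_MAP = 0.353

The Exponential(rate=μ) likelihood is ∝ μ^n e^(−μΣtᵢ). Here n = 6 and Σtᵢ = 1.5 + 2.8 + 5.2 + 3.4 + 0.9 + 2.5 = 16.3.
Posterior ∝ μ^4e^(−12μ) · μ^6e^(−16.3μ) = μ^10e^(−28.3μ), i.e. Gamma(11, 28.3).
Mode = (a−1)/b = 10/28.3 ≈ 0.353.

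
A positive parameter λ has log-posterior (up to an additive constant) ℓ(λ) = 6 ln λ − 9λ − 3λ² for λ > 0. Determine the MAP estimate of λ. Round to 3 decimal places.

ℓ'(λ) = 6/λ − 9 − 6λ. Setting this to zero and multiplying by λ: 6λ² + 9λ − 6 = 0.
λ = (−9 + √(9² + 4·6·6)) / (2·6) = (−9 + √225) / 12 = (−9 + 15)/12 = 1/2.
ℓ''(λ) = −6/λ² − 6 < 0, confirming a maximum.

λ̂_MAP = 0.500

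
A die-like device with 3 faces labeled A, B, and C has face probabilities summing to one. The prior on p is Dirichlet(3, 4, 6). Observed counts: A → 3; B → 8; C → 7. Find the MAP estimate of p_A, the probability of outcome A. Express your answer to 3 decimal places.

MAP estimate of p_A = 0.179

The posterior is Dirichlet(αᵢ + nᵢ) = Dirichlet(6, 12, 13).
For a Dirichlet(a₁,…,a_K) with all aᵢ > 1, the mode has j-th component (aⱼ − 1)/(Σaᵢ − K).
Here Σaᵢ = 31 and K = 3, so p_A = (6 − 1)/(31 − 3) = 5/28 ≈ 0.179.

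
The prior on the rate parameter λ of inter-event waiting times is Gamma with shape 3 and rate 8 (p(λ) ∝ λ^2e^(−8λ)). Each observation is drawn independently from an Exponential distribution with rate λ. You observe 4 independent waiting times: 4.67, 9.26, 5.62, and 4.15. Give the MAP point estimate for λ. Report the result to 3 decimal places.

The Exponential(rate=λ) likelihood is ∝ λ^n e^(−λΣtᵢ). Here n = 4 and Σtᵢ = 4.67 + 9.26 + 5.62 + 4.15 = 23.70.
Posterior ∝ λ^2e^(−8λ) · λ^4e^(−23.70λ) = λ^6e^(−31.70λ), i.e. Gamma(7, 31.70).
Mode = (a−1)/b = 6/31.70 ≈ 0.189.

λ̂_MAP = 0.189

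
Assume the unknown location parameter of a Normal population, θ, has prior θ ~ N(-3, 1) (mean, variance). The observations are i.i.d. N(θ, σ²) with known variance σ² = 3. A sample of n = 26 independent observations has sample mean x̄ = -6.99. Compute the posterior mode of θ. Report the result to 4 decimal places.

n = 26, x̄ = -6.99.
For a Normal prior and Normal likelihood with known variance, the posterior is Normal; its mode equals its mean, the precision-weighted average.
Prior precision 1/σ₀² = 1/1 = 1; data precision n/σ² = 26/3.
θ̂ = (1·(-3) + (26/3)·(-6.99)) / (1 + 26/3) = (-63.58)/(29/3) = -9537/1450 ≈ -6.5772.

θ̂_MAP = -6.5772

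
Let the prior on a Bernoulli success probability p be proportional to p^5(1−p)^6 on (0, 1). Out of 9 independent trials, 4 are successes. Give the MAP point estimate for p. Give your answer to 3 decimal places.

p̂_MAP = 0.450

The prior density ∝ p^5(1−p)^6 is the kernel of Beta(6, 7).
Data: 4 successes in 9 trials. The binomial likelihood contributes p^4(1−p)^5, so the posterior is Beta(6+4, 7+5) = Beta(10, 12).
For Beta(a, b) with a, b > 1 the mode is (a−1)/(a+b−2) = 9/20 ≈ 0.450.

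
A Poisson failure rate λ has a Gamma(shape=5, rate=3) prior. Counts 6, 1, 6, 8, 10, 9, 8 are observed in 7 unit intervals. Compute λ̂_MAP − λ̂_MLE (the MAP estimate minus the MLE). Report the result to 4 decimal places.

Σxᵢ = 48. Posterior is Gamma(53, 10); MAP = (53−1)/10 = 52/10 ≈ 5.20000.
MLE = x̄ = 48/7 ≈ 6.85714.
Difference = 52/10 − 48/7 = -58/35 ≈ -1.6571.

MAP − MLE = -1.6571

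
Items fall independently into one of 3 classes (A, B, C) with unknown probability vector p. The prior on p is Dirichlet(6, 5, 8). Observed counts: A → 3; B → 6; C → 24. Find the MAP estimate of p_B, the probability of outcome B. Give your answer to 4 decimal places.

The posterior is Dirichlet(αᵢ + nᵢ) = Dirichlet(9, 11, 32).
For a Dirichlet(a₁,…,a_K) with all aᵢ > 1, the mode has j-th component (aⱼ − 1)/(Σaᵢ − K).
Here Σaᵢ = 52 and K = 3, so p_B = (11 − 1)/(52 − 3) = 10/49 ≈ 0.2041.

MAP estimate of p_B = 0.2041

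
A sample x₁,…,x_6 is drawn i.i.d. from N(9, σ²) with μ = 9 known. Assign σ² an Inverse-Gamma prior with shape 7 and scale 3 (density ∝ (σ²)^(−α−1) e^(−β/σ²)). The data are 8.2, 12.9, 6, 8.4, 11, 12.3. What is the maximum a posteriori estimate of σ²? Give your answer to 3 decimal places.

σ̂²_MAP = 2.095

Sum of squared deviations about the known mean: SS = (8.2−9)² + (12.9−9)² + (6−9)² + (8.4−9)² + (11−9)² + (12.3−9)² = 40.1.
The Normal likelihood contributes (σ²)^(−n/2) exp(−SS/(2σ²)), so the posterior is Inverse-Gamma(α + n/2, β + SS/2) = Inverse-Gamma(10, 23.05).
The mode of Inverse-Gamma(a, b) is b/(a+1) = 23.05/11 ≈ 2.095.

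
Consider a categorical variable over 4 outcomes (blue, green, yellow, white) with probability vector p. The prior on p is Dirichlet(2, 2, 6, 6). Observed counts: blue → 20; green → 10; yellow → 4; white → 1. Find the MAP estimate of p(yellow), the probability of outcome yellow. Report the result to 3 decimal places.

MAP estimate of p(yellow) = 0.191

The posterior is Dirichlet(αᵢ + nᵢ) = Dirichlet(22, 12, 10, 7).
For a Dirichlet(a₁,…,a_K) with all aᵢ > 1, the mode has j-th component (aⱼ − 1)/(Σaᵢ − K).
Here Σaᵢ = 51 and K = 4, so p(yellow) = (10 − 1)/(51 − 4) = 9/47 ≈ 0.191.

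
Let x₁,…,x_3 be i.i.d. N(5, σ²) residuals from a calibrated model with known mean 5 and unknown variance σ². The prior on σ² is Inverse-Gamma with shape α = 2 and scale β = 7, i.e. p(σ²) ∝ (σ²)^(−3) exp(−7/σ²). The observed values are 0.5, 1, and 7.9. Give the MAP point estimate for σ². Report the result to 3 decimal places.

Sum of squared deviations about the known mean: SS = (0.5−5)² + (1−5)² + (7.9−5)² = 44.66.
The Normal likelihood contributes (σ²)^(−n/2) exp(−SS/(2σ²)), so the posterior is Inverse-Gamma(α + n/2, β + SS/2) = Inverse-Gamma(3.5, 29.33).
The mode of Inverse-Gamma(a, b) is b/(a+1) = 29.33/4.5 ≈ 6.518.

σ̂²_MAP = 6.518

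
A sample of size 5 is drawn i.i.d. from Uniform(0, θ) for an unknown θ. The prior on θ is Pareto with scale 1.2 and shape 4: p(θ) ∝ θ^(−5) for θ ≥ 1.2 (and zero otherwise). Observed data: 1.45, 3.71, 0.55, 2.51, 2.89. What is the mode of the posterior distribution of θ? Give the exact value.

The Uniform(0, θ) likelihood is θ^(−n) for θ ≥ max(xᵢ), zero otherwise. Here max(xᵢ) = 3.71.
Posterior ∝ θ^(−5) · θ^(−5) = θ^(−10) on θ ≥ max(1.2, 3.71) = 3.71.
This density is strictly decreasing in θ, so the posterior mode lies at the lower boundary of the support.

θ̂_MAP = 3.71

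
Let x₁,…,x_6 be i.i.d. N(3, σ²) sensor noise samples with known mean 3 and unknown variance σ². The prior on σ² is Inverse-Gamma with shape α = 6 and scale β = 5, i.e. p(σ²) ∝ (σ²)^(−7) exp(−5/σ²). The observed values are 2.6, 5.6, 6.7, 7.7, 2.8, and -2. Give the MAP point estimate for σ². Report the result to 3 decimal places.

σ̂²_MAP = 3.887

Sum of squared deviations about the known mean: SS = (2.6−3)² + (5.6−3)² + (6.7−3)² + (7.7−3)² + (2.8−3)² + (-2−3)² = 67.74.
The Normal likelihood contributes (σ²)^(−n/2) exp(−SS/(2σ²)), so the posterior is Inverse-Gamma(α + n/2, β + SS/2) = Inverse-Gamma(9, 38.87).
The mode of Inverse-Gamma(a, b) is b/(a+1) = 38.87/10 ≈ 3.887.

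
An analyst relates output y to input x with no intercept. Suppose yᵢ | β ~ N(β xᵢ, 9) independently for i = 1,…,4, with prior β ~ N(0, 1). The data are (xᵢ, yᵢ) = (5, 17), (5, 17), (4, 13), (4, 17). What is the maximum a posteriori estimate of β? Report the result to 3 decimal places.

log p(β | y) = −Σ(yᵢ − βxᵢ)²/(2·9) − β²/(2·1) + const.
Setting the derivative to zero: Σxᵢ(yᵢ − βxᵢ)/9 − β/1 = 0, so β = Σxᵢyᵢ / (Σxᵢ² + σ²/τ²).
Σxᵢyᵢ = 5·17 + 5·17 + 4·13 + 4·17 = 290; Σxᵢ² = 82; σ²/τ² = 9.
β̂_MAP = 290 / (82 + 9) = 290/91 ≈ 3.187.

β̂_MAP = 3.187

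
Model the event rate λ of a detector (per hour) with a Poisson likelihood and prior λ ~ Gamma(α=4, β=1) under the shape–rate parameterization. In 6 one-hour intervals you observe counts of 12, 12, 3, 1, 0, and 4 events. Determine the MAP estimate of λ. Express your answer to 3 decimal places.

Σxᵢ = 12+12+3+1+0+4 = 32, with n = 6.
Posterior ∝ λ^3e^(−1λ) · λ^32e^(−6λ) = λ^35e^(−7λ), i.e. Gamma(shape=36, rate=7).
The mode of a Gamma(a, b) with a ≥ 1 (shape–rate) is (a−1)/b = 35/7 ≈ 5.000.

λ̂_MAP = 5.000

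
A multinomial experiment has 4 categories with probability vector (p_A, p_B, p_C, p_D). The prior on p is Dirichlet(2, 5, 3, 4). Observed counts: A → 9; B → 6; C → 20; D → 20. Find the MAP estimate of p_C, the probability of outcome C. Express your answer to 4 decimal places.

MAP estimate of p_C = 0.3385

The posterior is Dirichlet(αᵢ + nᵢ) = Dirichlet(11, 11, 23, 24).
For a Dirichlet(a₁,…,a_K) with all aᵢ > 1, the mode has j-th component (aⱼ − 1)/(Σaᵢ − K).
Here Σaᵢ = 69 and K = 4, so p_C = (23 − 1)/(69 − 4) = 22/65 ≈ 0.3385.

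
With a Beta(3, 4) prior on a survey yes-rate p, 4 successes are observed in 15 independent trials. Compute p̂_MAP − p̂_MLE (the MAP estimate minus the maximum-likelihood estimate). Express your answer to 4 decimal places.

MAP − MLE = 0.0333

Posterior is Beta(7, 15); MAP = (7−1)/(22−2) = 6/20 ≈ 0.30000.
MLE ignores the prior: p̂_MLE = k/n = 4/15 ≈ 0.26667.
Difference = 6/20 − 4/15 = 1/30 ≈ 0.0333.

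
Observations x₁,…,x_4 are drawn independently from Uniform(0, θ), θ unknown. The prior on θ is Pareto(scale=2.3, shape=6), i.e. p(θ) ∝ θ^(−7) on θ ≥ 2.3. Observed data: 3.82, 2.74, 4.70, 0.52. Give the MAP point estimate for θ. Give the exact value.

θ̂_MAP = 4.70

The Uniform(0, θ) likelihood is θ^(−n) for θ ≥ max(xᵢ), zero otherwise. Here max(xᵢ) = 4.70.
Posterior ∝ θ^(−7) · θ^(−4) = θ^(−11) on θ ≥ max(2.3, 4.70) = 4.70.
This density is strictly decreasing in θ, so the posterior mode lies at the lower boundary of the support.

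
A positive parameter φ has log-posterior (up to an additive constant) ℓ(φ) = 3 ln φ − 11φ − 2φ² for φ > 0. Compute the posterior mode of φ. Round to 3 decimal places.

φ̂_MAP = 0.250

ℓ'(φ) = 3/φ − 11 − 4φ. Setting this to zero and multiplying by φ: 4φ² + 11φ − 3 = 0.
φ = (−11 + √(11² + 4·4·3)) / (2·4) = (−11 + √169) / 8 = (−11 + 13)/8 = 1/4.
ℓ''(φ) = −3/φ² − 4 < 0, confirming a maximum.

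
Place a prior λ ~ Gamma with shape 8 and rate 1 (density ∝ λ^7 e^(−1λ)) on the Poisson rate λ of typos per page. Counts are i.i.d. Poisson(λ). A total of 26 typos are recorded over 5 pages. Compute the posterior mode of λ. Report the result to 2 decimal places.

Σxᵢ = 26, n = 5.
Posterior ∝ λ^7e^(−1λ) · λ^26e^(−5λ) = λ^33e^(−6λ), i.e. Gamma(shape=34, rate=6).
The mode of a Gamma(a, b) with a ≥ 1 (shape–rate) is (a−1)/b = 33/6 ≈ 5.50.

λ̂_MAP = 5.50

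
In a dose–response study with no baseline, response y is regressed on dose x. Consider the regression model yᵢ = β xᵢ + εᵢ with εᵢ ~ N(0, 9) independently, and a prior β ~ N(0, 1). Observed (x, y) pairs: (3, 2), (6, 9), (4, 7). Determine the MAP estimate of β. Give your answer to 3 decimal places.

β̂_MAP = 1.257

log p(β | y) = −Σ(yᵢ − βxᵢ)²/(2·9) − β²/(2·1) + const.
Setting the derivative to zero: Σxᵢ(yᵢ − βxᵢ)/9 − β/1 = 0, so β = Σxᵢyᵢ / (Σxᵢ² + σ²/τ²).
Σxᵢyᵢ = 3·2 + 6·9 + 4·7 = 88; Σxᵢ² = 61; σ²/τ² = 9.
β̂_MAP = 88 / (61 + 9) = 88/70 ≈ 1.257.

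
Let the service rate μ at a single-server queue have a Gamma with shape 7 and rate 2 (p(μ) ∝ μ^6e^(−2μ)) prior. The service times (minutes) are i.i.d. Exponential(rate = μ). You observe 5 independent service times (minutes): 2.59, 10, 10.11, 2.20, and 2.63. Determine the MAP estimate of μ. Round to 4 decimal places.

The Exponential(rate=μ) likelihood is ∝ μ^n e^(−μΣtᵢ). Here n = 5 and Σtᵢ = 2.59 + 10 + 10.11 + 2.20 + 2.63 = 27.53.
Posterior ∝ μ^6e^(−2μ) · μ^5e^(−27.53μ) = μ^11e^(−29.53μ), i.e. Gamma(12, 29.53).
Mode = (a−1)/b = 11/29.53 ≈ 0.3725.

μ̂_MAP = 0.3725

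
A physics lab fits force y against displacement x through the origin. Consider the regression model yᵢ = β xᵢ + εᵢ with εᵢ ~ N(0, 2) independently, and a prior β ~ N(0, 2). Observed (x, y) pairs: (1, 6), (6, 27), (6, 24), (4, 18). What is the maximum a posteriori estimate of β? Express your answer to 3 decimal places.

β̂_MAP = 4.267

log p(β | y) = −Σ(yᵢ − βxᵢ)²/(2·2) − β²/(2·2) + const.
Setting the derivative to zero: Σxᵢ(yᵢ − βxᵢ)/2 − β/2 = 0, so β = Σxᵢyᵢ / (Σxᵢ² + σ²/τ²).
Σxᵢyᵢ = 1·6 + 6·27 + 6·24 + 4·18 = 384; Σxᵢ² = 89; σ²/τ² = 1.
β̂_MAP = 384 / (89 + 1) = 384/90 ≈ 4.267.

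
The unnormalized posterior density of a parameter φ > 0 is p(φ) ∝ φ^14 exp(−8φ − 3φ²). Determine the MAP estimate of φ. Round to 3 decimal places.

ℓ'(φ) = 14/φ − 8 − 6φ. Setting this to zero and multiplying by φ: 6φ² + 8φ − 14 = 0.
φ = (−8 + √(8² + 4·6·14)) / (2·6) = (−8 + √400) / 12 = (−8 + 20)/12 = 1.
ℓ''(φ) = −14/φ² − 6 < 0, confirming a maximum.

φ̂_MAP = 1.000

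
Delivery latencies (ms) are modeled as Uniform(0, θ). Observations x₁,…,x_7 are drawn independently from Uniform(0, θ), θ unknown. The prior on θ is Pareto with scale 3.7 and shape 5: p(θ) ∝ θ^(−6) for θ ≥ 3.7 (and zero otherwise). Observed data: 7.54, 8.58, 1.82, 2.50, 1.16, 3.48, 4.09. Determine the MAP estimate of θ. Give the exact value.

The Uniform(0, θ) likelihood is θ^(−n) for θ ≥ max(xᵢ), zero otherwise. Here max(xᵢ) = 8.58.
Posterior ∝ θ^(−6) · θ^(−7) = θ^(−13) on θ ≥ max(3.7, 8.58) = 8.58.
This density is strictly decreasing in θ, so the posterior mode lies at the lower boundary of the support.

θ̂_MAP = 8.58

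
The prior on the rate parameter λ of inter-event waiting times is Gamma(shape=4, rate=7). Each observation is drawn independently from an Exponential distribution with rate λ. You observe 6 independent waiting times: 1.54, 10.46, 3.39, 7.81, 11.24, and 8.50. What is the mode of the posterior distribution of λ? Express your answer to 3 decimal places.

The Exponential(rate=λ) likelihood is ∝ λ^n e^(−λΣtᵢ). Here n = 6 and Σtᵢ = 1.54 + 10.46 + 3.39 + 7.81 + 11.24 + 8.50 = 42.94.
Posterior ∝ λ^3e^(−7λ) · λ^6e^(−42.94λ) = λ^9e^(−49.94λ), i.e. Gamma(10, 49.94).
Mode = (a−1)/b = 9/49.94 ≈ 0.180.

λ̂_MAP = 0.180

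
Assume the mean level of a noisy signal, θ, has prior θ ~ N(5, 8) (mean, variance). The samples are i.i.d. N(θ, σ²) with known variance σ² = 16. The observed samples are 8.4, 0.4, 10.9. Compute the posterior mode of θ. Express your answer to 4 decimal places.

θ̂_MAP = 5.9400

n = 3; x̄ = (8.4 + 0.4 + 10.9)/3 = 19.7/3 = 197/30 ≈ 6.5667.
For a Normal prior and Normal likelihood with known variance, the posterior is Normal; its mode equals its mean, the precision-weighted average.
Prior precision 1/σ₀² = 1/8 = 0.125; data precision n/σ² = 3/16 = 0.1875.
θ̂ = (0.125·5 + 0.1875·(197/30)) / (0.125 + 0.1875) = 1.85625/0.3125 = 5.9400.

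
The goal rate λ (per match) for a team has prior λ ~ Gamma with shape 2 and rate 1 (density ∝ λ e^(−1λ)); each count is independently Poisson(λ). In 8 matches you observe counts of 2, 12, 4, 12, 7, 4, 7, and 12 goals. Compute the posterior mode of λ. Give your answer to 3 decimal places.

Σxᵢ = 2+12+4+12+7+4+7+12 = 60, with n = 8.
Posterior ∝ λe^(−1λ) · λ^60e^(−8λ) = λ^61e^(−9λ), i.e. Gamma(shape=62, rate=9).
The mode of a Gamma(a, b) with a ≥ 1 (shape–rate) is (a−1)/b = 61/9 ≈ 6.778.

λ̂_MAP = 6.778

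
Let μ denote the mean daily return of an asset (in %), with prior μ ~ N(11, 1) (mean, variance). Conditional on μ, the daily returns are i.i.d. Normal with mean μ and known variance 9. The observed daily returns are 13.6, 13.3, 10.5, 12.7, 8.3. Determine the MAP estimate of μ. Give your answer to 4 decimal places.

μ̂_MAP = 11.2429

n = 5; x̄ = (13.6 + 13.3 + 10.5 + 12.7 + 8.3)/5 = 58.4/5 = 11.68.
For a Normal prior and Normal likelihood with known variance, the posterior is Normal; its mode equals its mean, the precision-weighted average.
Prior precision 1/σ₀² = 1/1 = 1; data precision n/σ² = 5/9.
μ̂ = (1·11 + (5/9)·11.68) / (1 + 5/9) = (787/45)/(14/9) = 787/70 ≈ 11.2429.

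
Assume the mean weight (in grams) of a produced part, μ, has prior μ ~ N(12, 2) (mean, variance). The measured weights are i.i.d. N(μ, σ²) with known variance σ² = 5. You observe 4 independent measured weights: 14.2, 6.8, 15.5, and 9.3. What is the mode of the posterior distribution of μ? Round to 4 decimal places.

n = 4; x̄ = (14.2 + 6.8 + 15.5 + 9.3)/4 = 45.8/4 = 11.45.
For a Normal prior and Normal likelihood with known variance, the posterior is Normal; its mode equals its mean, the precision-weighted average.
Prior precision 1/σ₀² = 1/2 = 0.5; data precision n/σ² = 4/5 = 0.8.
μ̂ = (0.5·12 + 0.8·11.45) / (0.5 + 0.8) = 15.16/1.3 = 758/65 ≈ 11.6615.

μ̂_MAP = 11.6615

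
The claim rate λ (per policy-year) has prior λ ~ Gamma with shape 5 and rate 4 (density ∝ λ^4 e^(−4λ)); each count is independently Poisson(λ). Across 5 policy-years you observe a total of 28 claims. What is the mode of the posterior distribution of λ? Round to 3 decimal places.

λ̂_MAP = 3.556

Σxᵢ = 28, n = 5.
Posterior ∝ λ^4e^(−4λ) · λ^28e^(−5λ) = λ^32e^(−9λ), i.e. Gamma(shape=33, rate=9).
The mode of a Gamma(a, b) with a ≥ 1 (shape–rate) is (a−1)/b = 32/9 ≈ 3.556.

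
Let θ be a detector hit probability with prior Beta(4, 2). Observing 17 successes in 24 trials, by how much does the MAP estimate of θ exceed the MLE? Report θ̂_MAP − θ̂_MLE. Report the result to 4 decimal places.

Posterior is Beta(21, 9); MAP = (21−1)/(30−2) = 20/28 ≈ 0.71429.
MLE ignores the prior: θ̂_MLE = k/n = 17/24 ≈ 0.70833.
Difference = 20/28 − 17/24 = 1/168 ≈ 0.0060.

MAP − MLE = 0.0060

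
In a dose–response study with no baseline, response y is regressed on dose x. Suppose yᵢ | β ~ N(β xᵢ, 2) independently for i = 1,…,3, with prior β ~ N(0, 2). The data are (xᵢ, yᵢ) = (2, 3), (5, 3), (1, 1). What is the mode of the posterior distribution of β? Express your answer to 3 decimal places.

β̂_MAP = 0.710

log p(β | y) = −Σ(yᵢ − βxᵢ)²/(2·2) − β²/(2·2) + const.
Setting the derivative to zero: Σxᵢ(yᵢ − βxᵢ)/2 − β/2 = 0, so β = Σxᵢyᵢ / (Σxᵢ² + σ²/τ²).
Σxᵢyᵢ = 2·3 + 5·3 + 1·1 = 22; Σxᵢ² = 30; σ²/τ² = 1.
β̂_MAP = 22 / (30 + 1) = 22/31 ≈ 0.710.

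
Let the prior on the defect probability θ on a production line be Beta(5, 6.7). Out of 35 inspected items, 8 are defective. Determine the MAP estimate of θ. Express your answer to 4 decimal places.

Prior: Beta(5, 6.7).
Data: 8 successes in 35 trials. The binomial likelihood contributes θ^8(1−θ)^27, so the posterior is Beta(5+8, 6.7+27) = Beta(13, 33.7).
For Beta(a, b) with a, b > 1 the mode is (a−1)/(a+b−2) = 12/44.7 ≈ 0.2685.

θ̂_MAP = 0.2685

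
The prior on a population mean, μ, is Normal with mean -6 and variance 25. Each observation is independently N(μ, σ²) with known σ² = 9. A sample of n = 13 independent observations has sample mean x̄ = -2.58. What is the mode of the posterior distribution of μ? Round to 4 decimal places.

μ̂_MAP = -2.6722

n = 13, x̄ = -2.58.
For a Normal prior and Normal likelihood with known variance, the posterior is Normal; its mode equals its mean, the precision-weighted average.
Prior precision 1/σ₀² = 1/25 = 0.04; data precision n/σ² = 13/9.
μ̂ = (0.04·(-6) + (13/9)·(-2.58)) / (0.04 + 13/9) = (-119/30)/(334/225) = -1785/668 ≈ -2.6722.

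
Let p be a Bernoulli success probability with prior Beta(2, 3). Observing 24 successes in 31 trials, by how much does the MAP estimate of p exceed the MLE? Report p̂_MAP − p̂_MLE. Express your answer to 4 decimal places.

MAP − MLE = -0.0389

Posterior is Beta(26, 10); MAP = (26−1)/(36−2) = 25/34 ≈ 0.73529.
MLE ignores the prior: p̂_MLE = k/n = 24/31 ≈ 0.77419.
Difference = 25/34 − 24/31 = -41/1054 ≈ -0.0389.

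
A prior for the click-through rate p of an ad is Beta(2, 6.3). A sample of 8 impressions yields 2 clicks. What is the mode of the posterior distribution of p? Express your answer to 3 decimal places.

p̂_MAP = 0.210

Prior: Beta(2, 6.3).
Data: 2 successes in 8 trials. The binomial likelihood contributes p^2(1−p)^6, so the posterior is Beta(2+2, 6.3+6) = Beta(4, 12.3).
For Beta(a, b) with a, b > 1 the mode is (a−1)/(a+b−2) = 3/14.3 ≈ 0.210.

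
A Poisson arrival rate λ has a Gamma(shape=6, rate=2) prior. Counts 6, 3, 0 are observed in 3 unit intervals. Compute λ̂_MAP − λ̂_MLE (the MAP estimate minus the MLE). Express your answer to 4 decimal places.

MAP − MLE = -0.2000

Σxᵢ = 9. Posterior is Gamma(15, 5); MAP = (15−1)/5 = 14/5 ≈ 2.80000.
MLE = x̄ = 9/3 ≈ 3.00000.
Difference = 14/5 − 9/3 = -1/5 ≈ -0.2000.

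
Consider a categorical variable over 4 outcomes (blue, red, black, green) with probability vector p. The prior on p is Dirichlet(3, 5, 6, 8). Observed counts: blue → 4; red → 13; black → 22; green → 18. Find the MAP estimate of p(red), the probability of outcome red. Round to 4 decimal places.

MAP estimate of p(red) = 0.2267

The posterior is Dirichlet(αᵢ + nᵢ) = Dirichlet(7, 18, 28, 26).
For a Dirichlet(a₁,…,a_K) with all aᵢ > 1, the mode has j-th component (aⱼ − 1)/(Σaᵢ − K).
Here Σaᵢ = 79 and K = 4, so p(red) = (18 − 1)/(79 − 4) = 17/75 ≈ 0.2267.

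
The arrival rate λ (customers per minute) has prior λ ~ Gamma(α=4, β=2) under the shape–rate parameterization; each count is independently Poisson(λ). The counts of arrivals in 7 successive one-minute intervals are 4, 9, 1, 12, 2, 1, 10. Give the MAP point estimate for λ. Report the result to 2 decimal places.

Σxᵢ = 4+9+1+12+2+1+10 = 39, with n = 7.
Posterior ∝ λ^3e^(−2λ) · λ^39e^(−7λ) = λ^42e^(−9λ), i.e. Gamma(shape=43, rate=9).
The mode of a Gamma(a, b) with a ≥ 1 (shape–rate) is (a−1)/b = 42/9 ≈ 4.67.

λ̂_MAP = 4.67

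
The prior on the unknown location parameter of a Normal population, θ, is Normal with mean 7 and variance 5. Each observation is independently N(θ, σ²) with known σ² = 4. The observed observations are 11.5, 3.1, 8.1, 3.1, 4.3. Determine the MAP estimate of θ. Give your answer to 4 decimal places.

θ̂_MAP = 6.1552

n = 5; x̄ = (11.5 + 3.1 + 8.1 + 3.1 + 4.3)/5 = 30.1/5 = 6.02.
For a Normal prior and Normal likelihood with known variance, the posterior is Normal; its mode equals its mean, the precision-weighted average.
Prior precision 1/σ₀² = 1/5 = 0.2; data precision n/σ² = 5/4 = 1.25.
θ̂ = (0.2·7 + 1.25·6.02) / (0.2 + 1.25) = 8.925/1.45 = 357/58 ≈ 6.1552.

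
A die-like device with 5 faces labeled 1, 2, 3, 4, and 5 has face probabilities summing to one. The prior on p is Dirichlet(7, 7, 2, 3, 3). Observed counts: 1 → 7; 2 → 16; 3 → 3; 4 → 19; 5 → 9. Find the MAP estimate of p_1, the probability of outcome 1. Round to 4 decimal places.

MAP estimate: 0.1831

The posterior is Dirichlet(αᵢ + nᵢ) = Dirichlet(14, 23, 5, 22, 12).
For a Dirichlet(a₁,…,a_K) with all aᵢ > 1, the mode has j-th component (aⱼ − 1)/(Σaᵢ − K).
Here Σaᵢ = 76 and K = 5, so p_1 = (14 − 1)/(76 − 5) = 13/71 ≈ 0.1831.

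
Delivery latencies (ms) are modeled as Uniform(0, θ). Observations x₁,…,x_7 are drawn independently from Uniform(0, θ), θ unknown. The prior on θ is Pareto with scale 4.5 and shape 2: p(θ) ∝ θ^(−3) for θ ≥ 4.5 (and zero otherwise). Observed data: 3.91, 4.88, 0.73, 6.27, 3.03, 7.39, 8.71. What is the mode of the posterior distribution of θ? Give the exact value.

θ̂_MAP = 8.71

The Uniform(0, θ) likelihood is θ^(−n) for θ ≥ max(xᵢ), zero otherwise. Here max(xᵢ) = 8.71.
Posterior ∝ θ^(−3) · θ^(−7) = θ^(−10) on θ ≥ max(4.5, 8.71) = 8.71.
This density is strictly decreasing in θ, so the posterior mode lies at the lower boundary of the support.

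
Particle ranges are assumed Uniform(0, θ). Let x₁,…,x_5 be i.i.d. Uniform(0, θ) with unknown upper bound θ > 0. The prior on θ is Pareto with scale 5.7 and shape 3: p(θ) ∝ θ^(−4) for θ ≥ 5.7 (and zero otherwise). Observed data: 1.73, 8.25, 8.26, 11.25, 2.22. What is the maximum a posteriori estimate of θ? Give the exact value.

θ̂_MAP = 11.25

The Uniform(0, θ) likelihood is θ^(−n) for θ ≥ max(xᵢ), zero otherwise. Here max(xᵢ) = 11.25.
Posterior ∝ θ^(−4) · θ^(−5) = θ^(−9) on θ ≥ max(5.7, 11.25) = 11.25.
This density is strictly decreasing in θ, so the posterior mode lies at the lower boundary of the support.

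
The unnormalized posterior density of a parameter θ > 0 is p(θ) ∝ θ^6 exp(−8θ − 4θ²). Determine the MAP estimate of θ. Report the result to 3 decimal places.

θ̂_MAP = 0.500

ℓ'(θ) = 6/θ − 8 − 8θ. Setting this to zero and multiplying by θ: 8θ² + 8θ − 6 = 0.
θ = (−8 + √(8² + 4·8·6)) / (2·8) = (−8 + √256) / 16 = (−8 + 16)/16 = 1/2.
ℓ''(θ) = −6/θ² − 8 < 0, confirming a maximum.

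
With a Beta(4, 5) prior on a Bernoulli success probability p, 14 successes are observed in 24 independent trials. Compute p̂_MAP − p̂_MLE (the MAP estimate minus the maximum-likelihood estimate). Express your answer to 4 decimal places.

Posterior is Beta(18, 15); MAP = (18−1)/(33−2) = 17/31 ≈ 0.54839.
MLE ignores the prior: p̂_MLE = k/n = 14/24 ≈ 0.58333.
Difference = 17/31 − 14/24 = -13/372 ≈ -0.0349.

MAP − MLE = -0.0349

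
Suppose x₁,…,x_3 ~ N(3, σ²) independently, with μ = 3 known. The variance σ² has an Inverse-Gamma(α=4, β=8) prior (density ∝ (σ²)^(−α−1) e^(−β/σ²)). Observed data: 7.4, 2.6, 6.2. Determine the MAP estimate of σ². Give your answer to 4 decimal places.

Sum of squared deviations about the known mean: SS = (7.4−3)² + (2.6−3)² + (6.2−3)² = 29.76.
The Normal likelihood contributes (σ²)^(−n/2) exp(−SS/(2σ²)), so the posterior is Inverse-Gamma(α + n/2, β + SS/2) = Inverse-Gamma(5.5, 22.88).
The mode of Inverse-Gamma(a, b) is b/(a+1) = 22.88/6.5 ≈ 3.5200.

σ̂²_MAP = 3.5200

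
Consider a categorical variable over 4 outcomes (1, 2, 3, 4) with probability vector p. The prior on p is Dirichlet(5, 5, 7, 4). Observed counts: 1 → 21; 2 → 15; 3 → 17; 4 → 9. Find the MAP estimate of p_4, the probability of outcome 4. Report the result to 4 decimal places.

MAP estimate: 0.1519

The posterior is Dirichlet(αᵢ + nᵢ) = Dirichlet(26, 20, 24, 13).
For a Dirichlet(a₁,…,a_K) with all aᵢ > 1, the mode has j-th component (aⱼ − 1)/(Σaᵢ − K).
Here Σaᵢ = 83 and K = 4, so p_4 = (13 − 1)/(83 − 4) = 12/79 ≈ 0.1519.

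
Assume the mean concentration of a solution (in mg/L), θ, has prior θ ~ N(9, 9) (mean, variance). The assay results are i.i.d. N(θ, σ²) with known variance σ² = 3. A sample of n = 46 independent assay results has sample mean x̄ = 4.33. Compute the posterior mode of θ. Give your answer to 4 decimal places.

θ̂_MAP = 4.3636

n = 46, x̄ = 4.33.
For a Normal prior and Normal likelihood with known variance, the posterior is Normal; its mode equals its mean, the precision-weighted average.
Prior precision 1/σ₀² = 1/9; data precision n/σ² = 46/3.
θ̂ = ((1/9)·9 + (46/3)·4.33) / (1/9 + 46/3) = (10109/150)/(139/9) = 30327/6950 ≈ 4.3636.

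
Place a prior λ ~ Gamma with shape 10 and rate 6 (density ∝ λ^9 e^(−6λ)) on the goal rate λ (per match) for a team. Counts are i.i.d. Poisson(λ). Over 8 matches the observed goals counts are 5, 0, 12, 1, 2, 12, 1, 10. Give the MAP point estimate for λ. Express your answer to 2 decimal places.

Σxᵢ = 5+0+12+1+2+12+1+10 = 43, with n = 8.
Posterior ∝ λ^9e^(−6λ) · λ^43e^(−8λ) = λ^52e^(−14λ), i.e. Gamma(shape=53, rate=14).
The mode of a Gamma(a, b) with a ≥ 1 (shape–rate) is (a−1)/b = 52/14 ≈ 3.71.

λ̂_MAP = 3.71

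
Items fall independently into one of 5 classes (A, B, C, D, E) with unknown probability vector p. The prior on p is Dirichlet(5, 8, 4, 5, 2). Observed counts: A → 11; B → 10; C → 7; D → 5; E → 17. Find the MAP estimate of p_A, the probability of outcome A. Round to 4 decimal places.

MAP estimate of p_A = 0.2174

The posterior is Dirichlet(αᵢ + nᵢ) = Dirichlet(16, 18, 11, 10, 19).
For a Dirichlet(a₁,…,a_K) with all aᵢ > 1, the mode has j-th component (aⱼ − 1)/(Σaᵢ − K).
Here Σaᵢ = 74 and K = 5, so p_A = (16 − 1)/(74 − 5) = 15/69 ≈ 0.2174.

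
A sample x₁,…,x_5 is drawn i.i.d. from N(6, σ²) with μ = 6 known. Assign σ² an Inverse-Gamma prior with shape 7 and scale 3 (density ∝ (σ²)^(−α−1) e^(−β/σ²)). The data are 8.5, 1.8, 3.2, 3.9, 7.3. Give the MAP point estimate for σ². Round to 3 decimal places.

σ̂²_MAP = 2.087

Sum of squared deviations about the known mean: SS = (8.5−6)² + (1.8−6)² + (3.2−6)² + (3.9−6)² + (7.3−6)² = 37.83.
The Normal likelihood contributes (σ²)^(−n/2) exp(−SS/(2σ²)), so the posterior is Inverse-Gamma(α + n/2, β + SS/2) = Inverse-Gamma(9.5, 21.915).
The mode of Inverse-Gamma(a, b) is b/(a+1) = 21.915/10.5 ≈ 2.087.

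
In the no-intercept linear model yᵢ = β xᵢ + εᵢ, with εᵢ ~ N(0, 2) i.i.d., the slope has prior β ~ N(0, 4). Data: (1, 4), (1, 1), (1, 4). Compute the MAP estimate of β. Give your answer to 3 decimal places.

β̂_MAP = 2.571

log p(β | y) = −Σ(yᵢ − βxᵢ)²/(2·2) − β²/(2·4) + const.
Setting the derivative to zero: Σxᵢ(yᵢ − βxᵢ)/2 − β/4 = 0, so β = Σxᵢyᵢ / (Σxᵢ² + σ²/τ²).
Σxᵢyᵢ = 1·4 + 1·1 + 1·4 = 9; Σxᵢ² = 3; σ²/τ² = 0.5.
β̂_MAP = 9 / (3 + 0.5) = 9/3.5 ≈ 2.571.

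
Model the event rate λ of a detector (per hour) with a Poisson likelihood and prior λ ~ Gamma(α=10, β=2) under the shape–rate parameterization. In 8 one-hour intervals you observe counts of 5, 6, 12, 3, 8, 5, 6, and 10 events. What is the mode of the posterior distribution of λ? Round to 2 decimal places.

λ̂_MAP = 6.40

Σxᵢ = 5+6+12+3+8+5+6+10 = 55, with n = 8.
Posterior ∝ λ^9e^(−2λ) · λ^55e^(−8λ) = λ^64e^(−10λ), i.e. Gamma(shape=65, rate=10).
The mode of a Gamma(a, b) with a ≥ 1 (shape–rate) is (a−1)/b = 64/10 ≈ 6.40.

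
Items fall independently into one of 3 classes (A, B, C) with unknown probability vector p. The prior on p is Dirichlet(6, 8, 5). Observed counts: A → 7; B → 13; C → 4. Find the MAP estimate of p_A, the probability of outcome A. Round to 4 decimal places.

The posterior is Dirichlet(αᵢ + nᵢ) = Dirichlet(13, 21, 9).
For a Dirichlet(a₁,…,a_K) with all aᵢ > 1, the mode has j-th component (aⱼ − 1)/(Σaᵢ − K).
Here Σaᵢ = 43 and K = 3, so p_A = (13 − 1)/(43 − 3) = 12/40 ≈ 0.3000.

MAP estimate of p_A = 0.3000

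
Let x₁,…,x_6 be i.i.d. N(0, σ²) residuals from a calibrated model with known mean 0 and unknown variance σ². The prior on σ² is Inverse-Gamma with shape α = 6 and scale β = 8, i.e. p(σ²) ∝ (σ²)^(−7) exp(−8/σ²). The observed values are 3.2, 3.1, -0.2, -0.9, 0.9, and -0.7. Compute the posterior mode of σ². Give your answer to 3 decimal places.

σ̂²_MAP = 1.900

Sum of squared deviations about the known mean: SS = (3.2−0)² + (3.1−0)² + (-0.2−0)² + (-0.9−0)² + (0.9−0)² + (-0.7−0)² = 22.
The Normal likelihood contributes (σ²)^(−n/2) exp(−SS/(2σ²)), so the posterior is Inverse-Gamma(α + n/2, β + SS/2) = Inverse-Gamma(9, 19).
The mode of Inverse-Gamma(a, b) is b/(a+1) = 19/10 ≈ 1.900.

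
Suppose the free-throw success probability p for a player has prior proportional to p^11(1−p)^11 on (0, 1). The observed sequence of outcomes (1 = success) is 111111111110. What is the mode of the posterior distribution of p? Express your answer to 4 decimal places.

p̂_MAP = 0.6471

The prior density ∝ p^11(1−p)^11 is the kernel of Beta(12, 12).
Data: 11 successes in 12 trials (from the sequence). The binomial likelihood contributes p^11(1−p)^1, so the posterior is Beta(12+11, 12+1) = Beta(23, 13).
For Beta(a, b) with a, b > 1 the mode is (a−1)/(a+b−2) = 22/34 ≈ 0.6471.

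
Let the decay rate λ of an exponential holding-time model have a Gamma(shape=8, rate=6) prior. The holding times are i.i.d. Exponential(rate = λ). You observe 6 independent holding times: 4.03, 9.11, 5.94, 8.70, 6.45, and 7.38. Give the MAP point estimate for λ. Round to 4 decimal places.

The Exponential(rate=λ) likelihood is ∝ λ^n e^(−λΣtᵢ). Here n = 6 and Σtᵢ = 4.03 + 9.11 + 5.94 + 8.70 + 6.45 + 7.38 = 41.61.
Posterior ∝ λ^7e^(−6λ) · λ^6e^(−41.61λ) = λ^13e^(−47.61λ), i.e. Gamma(14, 47.61).
Mode = (a−1)/b = 13/47.61 ≈ 0.2731.

λ̂_MAP = 0.2731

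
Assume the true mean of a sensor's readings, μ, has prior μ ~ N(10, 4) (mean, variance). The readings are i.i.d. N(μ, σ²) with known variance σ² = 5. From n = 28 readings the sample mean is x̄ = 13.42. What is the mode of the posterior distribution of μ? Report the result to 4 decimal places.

n = 28, x̄ = 13.42.
For a Normal prior and Normal likelihood with known variance, the posterior is Normal; its mode equals its mean, the precision-weighted average.
Prior precision 1/σ₀² = 1/4 = 0.25; data precision n/σ² = 28/5 = 5.6.
μ̂ = (0.25·10 + 5.6·13.42) / (0.25 + 5.6) = 77.652/5.85 = 4314/325 ≈ 13.2738.

μ̂_MAP = 13.2738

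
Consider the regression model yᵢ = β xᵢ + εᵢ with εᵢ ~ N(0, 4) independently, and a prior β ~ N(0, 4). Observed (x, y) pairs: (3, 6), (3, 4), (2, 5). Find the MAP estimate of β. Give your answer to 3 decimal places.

log p(β | y) = −Σ(yᵢ − βxᵢ)²/(2·4) − β²/(2·4) + const.
Setting the derivative to zero: Σxᵢ(yᵢ − βxᵢ)/4 − β/4 = 0, so β = Σxᵢyᵢ / (Σxᵢ² + σ²/τ²).
Σxᵢyᵢ = 3·6 + 3·4 + 2·5 = 40; Σxᵢ² = 22; σ²/τ² = 1.
β̂_MAP = 40 / (22 + 1) = 40/23 ≈ 1.739.

β̂_MAP = 1.739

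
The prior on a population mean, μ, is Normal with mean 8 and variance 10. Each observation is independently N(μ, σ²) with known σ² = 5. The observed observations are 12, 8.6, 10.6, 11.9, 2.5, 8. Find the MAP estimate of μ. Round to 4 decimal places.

μ̂_MAP = 8.8615

n = 6; x̄ = (12 + 8.6 + 10.6 + 11.9 + 2.5 + 8)/6 = 53.6/6 = 134/15 ≈ 8.9333.
For a Normal prior and Normal likelihood with known variance, the posterior is Normal; its mode equals its mean, the precision-weighted average.
Prior precision 1/σ₀² = 1/10 = 0.1; data precision n/σ² = 6/5 = 1.2.
μ̂ = (0.1·8 + 1.2·(134/15)) / (0.1 + 1.2) = 11.52/1.3 = 576/65 ≈ 8.8615.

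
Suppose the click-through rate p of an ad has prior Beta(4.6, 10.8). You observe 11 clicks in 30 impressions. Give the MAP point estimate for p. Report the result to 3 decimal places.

Prior: Beta(4.6, 10.8).
Data: 11 successes in 30 trials. The binomial likelihood contributes p^11(1−p)^19, so the posterior is Beta(4.6+11, 10.8+19) = Beta(15.6, 29.8).
For Beta(a, b) with a, b > 1 the mode is (a−1)/(a+b−2) = 14.6/43.4 ≈ 0.336.

p̂_MAP = 0.336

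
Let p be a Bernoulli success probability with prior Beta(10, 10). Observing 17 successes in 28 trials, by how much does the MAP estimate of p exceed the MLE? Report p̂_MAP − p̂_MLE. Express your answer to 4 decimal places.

Posterior is Beta(27, 21); MAP = (27−1)/(48−2) = 26/46 ≈ 0.56522.
MLE ignores the prior: p̂_MLE = k/n = 17/28 ≈ 0.60714.
Difference = 26/46 − 17/28 = -27/644 ≈ -0.0419.

MAP − MLE = -0.0419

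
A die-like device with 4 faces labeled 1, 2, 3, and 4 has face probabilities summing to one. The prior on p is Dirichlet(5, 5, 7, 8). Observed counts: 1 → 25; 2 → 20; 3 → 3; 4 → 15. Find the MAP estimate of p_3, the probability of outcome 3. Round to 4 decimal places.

The posterior is Dirichlet(αᵢ + nᵢ) = Dirichlet(30, 25, 10, 23).
For a Dirichlet(a₁,…,a_K) with all aᵢ > 1, the mode has j-th component (aⱼ − 1)/(Σaᵢ − K).
Here Σaᵢ = 88 and K = 4, so p_3 = (10 − 1)/(88 − 4) = 9/84 ≈ 0.1071.

MAP estimate: 0.1071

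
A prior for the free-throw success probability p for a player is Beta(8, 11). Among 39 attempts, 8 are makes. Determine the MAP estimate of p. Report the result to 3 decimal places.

p̂_MAP = 0.268

Prior: Beta(8, 11).
Data: 8 successes in 39 trials. The binomial likelihood contributes p^8(1−p)^31, so the posterior is Beta(8+8, 11+31) = Beta(16, 42).
For Beta(a, b) with a, b > 1 the mode is (a−1)/(a+b−2) = 15/56 ≈ 0.268.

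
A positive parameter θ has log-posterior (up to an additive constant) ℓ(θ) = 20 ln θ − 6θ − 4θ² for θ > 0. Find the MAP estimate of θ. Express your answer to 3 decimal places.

θ̂_MAP = 1.250

ℓ'(θ) = 20/θ − 6 − 8θ. Setting this to zero and multiplying by θ: 8θ² + 6θ − 20 = 0.
θ = (−6 + √(6² + 4·8·20)) / (2·8) = (−6 + √676) / 16 = (−6 + 26)/16 = 5/4.
ℓ''(θ) = −20/θ² − 8 < 0, confirming a maximum.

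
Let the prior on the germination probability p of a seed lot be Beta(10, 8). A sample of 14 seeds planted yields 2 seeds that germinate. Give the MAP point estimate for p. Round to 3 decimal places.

p̂_MAP = 0.367

Prior: Beta(10, 8).
Data: 2 successes in 14 trials. The binomial likelihood contributes p^2(1−p)^12, so the posterior is Beta(10+2, 8+12) = Beta(12, 20).
For Beta(a, b) with a, b > 1 the mode is (a−1)/(a+b−2) = 11/30 ≈ 0.367.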